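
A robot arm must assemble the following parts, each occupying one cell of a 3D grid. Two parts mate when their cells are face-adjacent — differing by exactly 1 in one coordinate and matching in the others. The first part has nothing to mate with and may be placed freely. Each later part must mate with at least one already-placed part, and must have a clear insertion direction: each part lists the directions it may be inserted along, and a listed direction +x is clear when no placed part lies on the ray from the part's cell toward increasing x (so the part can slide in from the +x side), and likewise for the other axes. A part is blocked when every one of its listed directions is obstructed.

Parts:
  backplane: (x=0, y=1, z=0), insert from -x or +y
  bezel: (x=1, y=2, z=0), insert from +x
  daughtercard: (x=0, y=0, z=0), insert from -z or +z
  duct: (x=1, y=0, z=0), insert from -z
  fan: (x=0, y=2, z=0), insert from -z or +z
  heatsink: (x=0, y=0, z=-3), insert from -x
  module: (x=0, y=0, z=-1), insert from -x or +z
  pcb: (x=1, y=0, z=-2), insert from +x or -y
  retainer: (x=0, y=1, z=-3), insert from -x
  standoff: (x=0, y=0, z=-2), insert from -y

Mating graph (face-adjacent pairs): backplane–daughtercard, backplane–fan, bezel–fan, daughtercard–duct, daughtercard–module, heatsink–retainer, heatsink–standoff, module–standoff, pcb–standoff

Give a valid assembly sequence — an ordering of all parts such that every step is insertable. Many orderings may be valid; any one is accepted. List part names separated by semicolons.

1. standoff@(0, 0, -2) [-y clear] — {standoff}
2. module@(0, 0, -1) [-x clear] — {module, standoff}
3. daughtercard@(0, 0, 0) [+z clear] — {daughtercard, module, standoff}
4. backplane@(0, 1, 0) [-x clear] — {backplane, daughtercard, module, standoff}
5. duct@(1, 0, 0) [-z clear] — {backplane, daughtercard, duct, module, standoff}
6. pcb@(1, 0, -2) [+x clear] — {backplane, daughtercard, duct, module, pcb, standoff}
7. fan@(0, 2, 0) [-z clear] — {backplane, daughtercard, duct, fan, module, pcb, standoff}
8. bezel@(1, 2, 0) [+x clear] — {backplane, bezel, daughtercard, duct, fan, module, pcb, standoff}
9. heatsink@(0, 0, -3) [-x clear] — {backplane, bezel, daughtercard, duct, fan, heatsink, module, pcb, standoff}
10. retainer@(0, 1, -3) [-x clear] — {backplane, bezel, daughtercard, duct, fan, heatsink, module, pcb, retainer, standoff}

standoff; module; daughtercard; backplane; duct; pcb; fan; bezel; heatsink; retainer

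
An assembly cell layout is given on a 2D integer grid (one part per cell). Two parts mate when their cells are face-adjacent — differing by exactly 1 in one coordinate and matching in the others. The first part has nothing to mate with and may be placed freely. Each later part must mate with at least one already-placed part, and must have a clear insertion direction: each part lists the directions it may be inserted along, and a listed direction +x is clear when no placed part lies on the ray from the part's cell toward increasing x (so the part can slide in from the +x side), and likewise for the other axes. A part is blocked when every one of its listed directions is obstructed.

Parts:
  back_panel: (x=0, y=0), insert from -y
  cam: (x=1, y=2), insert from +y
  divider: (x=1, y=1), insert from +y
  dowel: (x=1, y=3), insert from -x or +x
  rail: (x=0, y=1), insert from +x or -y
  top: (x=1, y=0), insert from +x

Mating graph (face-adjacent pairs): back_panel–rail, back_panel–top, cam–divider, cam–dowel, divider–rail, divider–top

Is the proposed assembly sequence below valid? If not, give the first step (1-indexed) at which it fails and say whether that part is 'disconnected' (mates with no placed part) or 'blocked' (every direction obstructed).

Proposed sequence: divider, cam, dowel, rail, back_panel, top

1. divider@(1, 1) [+y clear] — {divider}
2. cam@(1, 2) [+y clear] — {cam, divider}
3. dowel@(1, 3) [-x clear] — {cam, divider, dowel}
4. rail@(0, 1) [-y clear] — {cam, divider, dowel, rail}
5. back_panel@(0, 0) [-y clear] — {back_panel, cam, divider, dowel, rail}
6. top@(1, 0) [+x clear] — {back_panel, cam, divider, dowel, rail, top}

Valid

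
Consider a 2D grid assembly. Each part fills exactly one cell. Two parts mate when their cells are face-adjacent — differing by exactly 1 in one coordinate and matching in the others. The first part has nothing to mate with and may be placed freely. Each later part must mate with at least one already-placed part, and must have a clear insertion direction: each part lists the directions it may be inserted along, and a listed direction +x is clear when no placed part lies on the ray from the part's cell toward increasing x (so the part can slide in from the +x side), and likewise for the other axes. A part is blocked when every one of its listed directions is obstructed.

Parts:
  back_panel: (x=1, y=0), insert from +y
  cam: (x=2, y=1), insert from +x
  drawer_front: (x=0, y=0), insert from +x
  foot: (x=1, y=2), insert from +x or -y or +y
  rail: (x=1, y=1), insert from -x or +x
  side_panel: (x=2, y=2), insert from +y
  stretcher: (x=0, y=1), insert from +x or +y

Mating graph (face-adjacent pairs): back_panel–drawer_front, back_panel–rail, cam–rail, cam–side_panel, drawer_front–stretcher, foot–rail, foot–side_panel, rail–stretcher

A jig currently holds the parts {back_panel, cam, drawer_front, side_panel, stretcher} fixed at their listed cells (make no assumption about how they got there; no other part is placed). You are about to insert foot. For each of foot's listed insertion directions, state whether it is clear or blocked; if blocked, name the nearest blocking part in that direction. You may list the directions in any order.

+x: blocked by side_panel; +y: clear; -y: blocked by back_panel

+x: nearest on ray is side_panel@(2, 2) ⇒ blocked
-y: nearest on ray is back_panel@(1, 0) ⇒ blocked
+y: ray from foot(1, 2) has no placed part ⇒ clear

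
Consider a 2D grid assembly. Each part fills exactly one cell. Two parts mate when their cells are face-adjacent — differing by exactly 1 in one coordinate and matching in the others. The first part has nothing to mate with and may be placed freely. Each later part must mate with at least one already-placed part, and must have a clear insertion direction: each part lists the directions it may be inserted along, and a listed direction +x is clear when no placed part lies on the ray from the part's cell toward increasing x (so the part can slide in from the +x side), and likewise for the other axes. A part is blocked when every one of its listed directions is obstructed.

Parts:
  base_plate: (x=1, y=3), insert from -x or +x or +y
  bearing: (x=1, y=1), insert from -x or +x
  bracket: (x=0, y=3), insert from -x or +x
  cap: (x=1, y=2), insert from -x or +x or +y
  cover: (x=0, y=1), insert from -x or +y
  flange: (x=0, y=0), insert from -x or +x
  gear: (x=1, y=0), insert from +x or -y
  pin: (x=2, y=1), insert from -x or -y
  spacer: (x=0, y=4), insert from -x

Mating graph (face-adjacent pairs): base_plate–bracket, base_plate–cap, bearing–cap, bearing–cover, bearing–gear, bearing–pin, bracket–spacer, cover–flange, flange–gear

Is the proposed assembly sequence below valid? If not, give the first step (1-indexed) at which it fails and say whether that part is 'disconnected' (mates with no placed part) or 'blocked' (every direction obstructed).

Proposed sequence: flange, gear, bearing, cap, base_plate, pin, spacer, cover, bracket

1. flange@(0, 0) [-x clear] — {flange}
2. gear@(1, 0) [+x clear] — {flange, gear}
3. bearing@(1, 1) [-x clear] — {bearing, flange, gear}
4. cap@(1, 2) [-x clear] — {bearing, cap, flange, gear}
5. base_plate@(1, 3) [-x clear] — {base_plate, bearing, cap, flange, gear}
6. pin@(2, 1) [-y clear] — {base_plate, bearing, cap, flange, gear, pin}
7. spacer@(0, 4) — no placed neighbour ⇒ disconnected

Invalid at step 7 (disconnected)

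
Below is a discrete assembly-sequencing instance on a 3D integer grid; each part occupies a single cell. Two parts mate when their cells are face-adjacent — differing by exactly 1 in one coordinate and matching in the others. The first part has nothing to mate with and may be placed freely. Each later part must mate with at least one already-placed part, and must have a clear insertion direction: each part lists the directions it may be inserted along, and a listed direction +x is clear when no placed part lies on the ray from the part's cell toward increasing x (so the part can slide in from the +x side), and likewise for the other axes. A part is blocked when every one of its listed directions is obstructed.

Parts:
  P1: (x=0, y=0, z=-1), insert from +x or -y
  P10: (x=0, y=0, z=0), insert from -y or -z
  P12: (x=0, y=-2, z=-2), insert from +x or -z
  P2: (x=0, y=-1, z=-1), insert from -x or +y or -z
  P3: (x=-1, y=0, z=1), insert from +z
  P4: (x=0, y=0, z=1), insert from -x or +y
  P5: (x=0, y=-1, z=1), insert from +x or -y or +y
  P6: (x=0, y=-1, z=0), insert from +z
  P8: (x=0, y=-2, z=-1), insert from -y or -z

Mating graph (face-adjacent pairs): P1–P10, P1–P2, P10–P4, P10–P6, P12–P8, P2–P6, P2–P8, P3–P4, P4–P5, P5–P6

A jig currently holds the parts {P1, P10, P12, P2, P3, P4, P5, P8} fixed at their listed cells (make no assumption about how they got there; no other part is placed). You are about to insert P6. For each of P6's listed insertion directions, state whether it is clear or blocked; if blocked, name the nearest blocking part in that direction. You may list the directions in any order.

+z: blocked by P5

+z: nearest on ray is P5@(0, -1, 1) ⇒ blocked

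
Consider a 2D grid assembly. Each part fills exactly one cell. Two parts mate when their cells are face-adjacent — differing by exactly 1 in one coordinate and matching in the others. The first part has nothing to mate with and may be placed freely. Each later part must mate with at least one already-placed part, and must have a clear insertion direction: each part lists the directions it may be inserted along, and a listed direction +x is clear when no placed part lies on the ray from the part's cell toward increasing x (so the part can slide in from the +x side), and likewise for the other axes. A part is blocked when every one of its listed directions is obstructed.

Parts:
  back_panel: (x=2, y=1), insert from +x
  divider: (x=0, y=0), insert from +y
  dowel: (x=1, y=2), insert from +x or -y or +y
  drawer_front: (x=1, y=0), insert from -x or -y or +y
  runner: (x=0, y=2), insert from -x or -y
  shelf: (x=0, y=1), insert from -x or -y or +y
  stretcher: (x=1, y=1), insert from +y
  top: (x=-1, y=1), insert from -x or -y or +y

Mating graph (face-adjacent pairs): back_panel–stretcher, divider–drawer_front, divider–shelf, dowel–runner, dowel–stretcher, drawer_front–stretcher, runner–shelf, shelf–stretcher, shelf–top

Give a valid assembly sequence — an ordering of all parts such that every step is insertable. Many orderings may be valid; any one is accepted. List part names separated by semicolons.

back_panel; stretcher; drawer_front; dowel; divider; runner; shelf; top

1. back_panel@(2, 1) [+x clear] — {back_panel}
2. stretcher@(1, 1) [+y clear] — {back_panel, stretcher}
3. drawer_front@(1, 0) [-x clear] — {back_panel, drawer_front, stretcher}
4. dowel@(1, 2) [+x clear] — {back_panel, dowel, drawer_front, stretcher}
5. divider@(0, 0) [+y clear] — {back_panel, divider, dowel, drawer_front, stretcher}
6. runner@(0, 2) [-x clear] — {back_panel, divider, dowel, drawer_front, runner, stretcher}
7. shelf@(0, 1) [-x clear] — {back_panel, divider, dowel, drawer_front, runner, shelf, stretcher}
8. top@(-1, 1) [-x clear] — {back_panel, divider, dowel, drawer_front, runner, shelf, stretcher, top}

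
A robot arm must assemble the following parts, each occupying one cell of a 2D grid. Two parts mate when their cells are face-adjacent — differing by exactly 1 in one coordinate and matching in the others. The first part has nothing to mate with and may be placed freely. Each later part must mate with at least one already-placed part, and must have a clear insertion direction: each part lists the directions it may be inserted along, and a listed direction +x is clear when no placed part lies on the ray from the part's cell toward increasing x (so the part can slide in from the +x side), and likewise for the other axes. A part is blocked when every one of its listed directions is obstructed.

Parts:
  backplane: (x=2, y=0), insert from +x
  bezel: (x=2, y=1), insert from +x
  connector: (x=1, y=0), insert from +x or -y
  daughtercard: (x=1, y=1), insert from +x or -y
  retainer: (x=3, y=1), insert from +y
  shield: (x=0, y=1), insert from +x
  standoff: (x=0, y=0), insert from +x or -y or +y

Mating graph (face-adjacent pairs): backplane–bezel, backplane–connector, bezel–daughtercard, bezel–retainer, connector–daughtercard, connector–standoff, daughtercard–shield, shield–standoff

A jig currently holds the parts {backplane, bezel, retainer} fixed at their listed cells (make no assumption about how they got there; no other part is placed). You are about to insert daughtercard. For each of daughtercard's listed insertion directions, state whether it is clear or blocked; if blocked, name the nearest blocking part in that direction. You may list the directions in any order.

+x: blocked by bezel; -y: clear

+x: nearest on ray is bezel@(2, 1) ⇒ blocked
-y: ray from daughtercard(1, 1) has no placed part ⇒ clear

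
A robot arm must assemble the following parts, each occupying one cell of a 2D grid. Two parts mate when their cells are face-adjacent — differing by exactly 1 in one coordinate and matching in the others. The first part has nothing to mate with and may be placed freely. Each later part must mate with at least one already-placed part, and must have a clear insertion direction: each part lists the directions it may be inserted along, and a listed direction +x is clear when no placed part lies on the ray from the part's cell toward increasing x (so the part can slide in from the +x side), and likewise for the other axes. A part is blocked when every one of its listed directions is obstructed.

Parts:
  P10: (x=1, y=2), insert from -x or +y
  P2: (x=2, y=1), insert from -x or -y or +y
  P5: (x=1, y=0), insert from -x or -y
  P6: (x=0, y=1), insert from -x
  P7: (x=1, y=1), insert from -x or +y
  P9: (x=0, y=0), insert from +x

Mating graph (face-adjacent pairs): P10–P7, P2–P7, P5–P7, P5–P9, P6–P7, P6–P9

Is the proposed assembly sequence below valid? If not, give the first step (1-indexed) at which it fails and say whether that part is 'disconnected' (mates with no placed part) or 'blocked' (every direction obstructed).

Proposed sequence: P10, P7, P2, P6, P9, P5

Valid

1. P10@(1, 2) [-x clear] — {P10}
2. P7@(1, 1) [-x clear] — {P10, P7}
3. P2@(2, 1) [-y clear] — {P10, P2, P7}
4. P6@(0, 1) [-x clear] — {P10, P2, P6, P7}
5. P9@(0, 0) [+x clear] — {P10, P2, P6, P7, P9}
6. P5@(1, 0) [-y clear] — {P10, P2, P5, P6, P7, P9}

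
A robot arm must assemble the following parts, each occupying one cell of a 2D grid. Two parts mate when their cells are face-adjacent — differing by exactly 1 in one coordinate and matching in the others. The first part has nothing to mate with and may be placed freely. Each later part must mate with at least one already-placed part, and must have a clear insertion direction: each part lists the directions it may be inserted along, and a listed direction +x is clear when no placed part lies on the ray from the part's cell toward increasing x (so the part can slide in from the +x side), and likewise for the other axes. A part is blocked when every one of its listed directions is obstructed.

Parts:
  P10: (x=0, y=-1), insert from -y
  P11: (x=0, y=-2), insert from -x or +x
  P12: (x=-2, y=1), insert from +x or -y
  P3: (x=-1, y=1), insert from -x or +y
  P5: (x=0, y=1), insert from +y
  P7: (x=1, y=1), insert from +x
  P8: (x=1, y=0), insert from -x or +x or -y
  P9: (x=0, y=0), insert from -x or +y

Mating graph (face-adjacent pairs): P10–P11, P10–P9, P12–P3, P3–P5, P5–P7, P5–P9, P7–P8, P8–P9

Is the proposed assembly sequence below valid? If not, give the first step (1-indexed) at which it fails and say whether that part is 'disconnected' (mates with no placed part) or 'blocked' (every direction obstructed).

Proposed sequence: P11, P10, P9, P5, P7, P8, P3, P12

1. P11@(0, -2) [-x clear] — {P11}
2. P10@(0, -1) — -y all obstructed ⇒ blocked

Invalid at step 2 (blocked)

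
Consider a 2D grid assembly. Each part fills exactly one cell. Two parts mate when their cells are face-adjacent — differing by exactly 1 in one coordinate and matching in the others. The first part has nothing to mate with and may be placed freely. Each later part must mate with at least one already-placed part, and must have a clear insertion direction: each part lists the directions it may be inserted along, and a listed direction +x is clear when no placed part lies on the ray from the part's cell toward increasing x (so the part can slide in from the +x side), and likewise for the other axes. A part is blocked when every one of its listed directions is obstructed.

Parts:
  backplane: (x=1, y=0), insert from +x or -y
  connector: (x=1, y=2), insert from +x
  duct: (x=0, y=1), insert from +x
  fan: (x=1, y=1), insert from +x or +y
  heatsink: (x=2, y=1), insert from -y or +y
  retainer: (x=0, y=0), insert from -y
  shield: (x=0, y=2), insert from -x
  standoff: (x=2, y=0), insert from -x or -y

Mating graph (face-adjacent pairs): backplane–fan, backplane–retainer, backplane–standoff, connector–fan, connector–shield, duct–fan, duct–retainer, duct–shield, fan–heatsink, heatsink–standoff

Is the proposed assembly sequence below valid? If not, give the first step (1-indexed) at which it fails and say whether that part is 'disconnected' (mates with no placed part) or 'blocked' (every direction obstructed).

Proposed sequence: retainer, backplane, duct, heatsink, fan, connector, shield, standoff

Invalid at step 4 (disconnected)

1. retainer@(0, 0) [-y clear] — {retainer}
2. backplane@(1, 0) [+x clear] — {backplane, retainer}
3. duct@(0, 1) [+x clear] — {backplane, duct, retainer}
4. heatsink@(2, 1) — no placed neighbour ⇒ disconnected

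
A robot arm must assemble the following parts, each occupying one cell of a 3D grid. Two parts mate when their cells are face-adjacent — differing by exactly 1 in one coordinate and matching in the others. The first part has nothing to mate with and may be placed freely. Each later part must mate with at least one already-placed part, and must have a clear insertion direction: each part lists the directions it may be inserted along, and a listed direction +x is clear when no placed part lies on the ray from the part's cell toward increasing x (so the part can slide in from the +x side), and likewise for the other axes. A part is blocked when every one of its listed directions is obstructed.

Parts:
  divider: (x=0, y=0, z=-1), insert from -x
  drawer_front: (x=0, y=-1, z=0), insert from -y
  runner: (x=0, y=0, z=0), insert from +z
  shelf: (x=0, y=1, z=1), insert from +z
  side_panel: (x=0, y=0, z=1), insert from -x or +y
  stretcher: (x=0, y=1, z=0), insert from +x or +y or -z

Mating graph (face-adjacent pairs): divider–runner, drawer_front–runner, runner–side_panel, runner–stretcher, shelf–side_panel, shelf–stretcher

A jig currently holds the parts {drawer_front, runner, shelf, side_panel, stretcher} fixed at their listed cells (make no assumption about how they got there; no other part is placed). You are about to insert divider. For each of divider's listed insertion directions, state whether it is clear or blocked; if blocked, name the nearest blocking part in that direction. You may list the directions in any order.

-x: ray from divider(0, 0, -1) has no placed part ⇒ clear

-x: clear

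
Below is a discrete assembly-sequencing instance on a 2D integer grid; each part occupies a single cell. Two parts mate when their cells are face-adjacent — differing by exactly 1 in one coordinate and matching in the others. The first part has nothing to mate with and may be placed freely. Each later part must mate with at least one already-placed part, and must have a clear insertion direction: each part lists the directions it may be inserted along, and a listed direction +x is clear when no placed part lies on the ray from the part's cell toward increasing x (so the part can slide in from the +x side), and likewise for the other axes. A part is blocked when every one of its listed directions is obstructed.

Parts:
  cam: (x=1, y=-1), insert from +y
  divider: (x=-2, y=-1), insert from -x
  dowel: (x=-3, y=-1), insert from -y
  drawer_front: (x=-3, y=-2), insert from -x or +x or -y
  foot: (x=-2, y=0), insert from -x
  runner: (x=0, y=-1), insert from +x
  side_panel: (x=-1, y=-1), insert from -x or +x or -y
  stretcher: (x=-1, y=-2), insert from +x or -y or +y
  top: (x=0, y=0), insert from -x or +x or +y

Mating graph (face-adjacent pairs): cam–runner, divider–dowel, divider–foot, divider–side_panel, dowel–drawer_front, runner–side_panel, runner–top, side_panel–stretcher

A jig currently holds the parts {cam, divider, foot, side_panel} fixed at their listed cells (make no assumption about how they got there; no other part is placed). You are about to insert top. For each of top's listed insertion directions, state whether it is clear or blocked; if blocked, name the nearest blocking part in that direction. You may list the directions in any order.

-x: nearest on ray is foot@(-2, 0) ⇒ blocked
+x: ray from top(0, 0) has no placed part ⇒ clear
+y: ray from top(0, 0) has no placed part ⇒ clear

+x: clear; +y: clear; -x: blocked by foot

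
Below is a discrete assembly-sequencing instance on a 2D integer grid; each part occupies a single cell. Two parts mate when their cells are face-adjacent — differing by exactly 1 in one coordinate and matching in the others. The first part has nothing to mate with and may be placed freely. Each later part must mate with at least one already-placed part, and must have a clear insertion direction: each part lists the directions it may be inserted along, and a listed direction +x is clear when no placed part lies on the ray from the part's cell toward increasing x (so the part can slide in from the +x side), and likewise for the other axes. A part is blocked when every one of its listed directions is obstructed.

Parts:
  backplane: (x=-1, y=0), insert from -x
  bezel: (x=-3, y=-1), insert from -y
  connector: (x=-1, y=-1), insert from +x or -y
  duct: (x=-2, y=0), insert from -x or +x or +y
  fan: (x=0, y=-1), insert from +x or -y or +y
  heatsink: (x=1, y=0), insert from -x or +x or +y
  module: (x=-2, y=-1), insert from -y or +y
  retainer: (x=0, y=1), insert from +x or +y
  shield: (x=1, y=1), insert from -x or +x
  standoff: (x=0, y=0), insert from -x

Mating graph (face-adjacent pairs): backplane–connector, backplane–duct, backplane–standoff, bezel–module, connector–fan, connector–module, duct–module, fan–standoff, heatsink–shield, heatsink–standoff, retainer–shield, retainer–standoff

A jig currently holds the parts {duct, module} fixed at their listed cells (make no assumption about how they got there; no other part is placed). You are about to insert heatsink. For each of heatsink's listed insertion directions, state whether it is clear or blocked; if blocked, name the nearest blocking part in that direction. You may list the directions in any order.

-x: nearest on ray is duct@(-2, 0) ⇒ blocked
+x: ray from heatsink(1, 0) has no placed part ⇒ clear
+y: ray from heatsink(1, 0) has no placed part ⇒ clear

+x: clear; +y: clear; -x: blocked by duct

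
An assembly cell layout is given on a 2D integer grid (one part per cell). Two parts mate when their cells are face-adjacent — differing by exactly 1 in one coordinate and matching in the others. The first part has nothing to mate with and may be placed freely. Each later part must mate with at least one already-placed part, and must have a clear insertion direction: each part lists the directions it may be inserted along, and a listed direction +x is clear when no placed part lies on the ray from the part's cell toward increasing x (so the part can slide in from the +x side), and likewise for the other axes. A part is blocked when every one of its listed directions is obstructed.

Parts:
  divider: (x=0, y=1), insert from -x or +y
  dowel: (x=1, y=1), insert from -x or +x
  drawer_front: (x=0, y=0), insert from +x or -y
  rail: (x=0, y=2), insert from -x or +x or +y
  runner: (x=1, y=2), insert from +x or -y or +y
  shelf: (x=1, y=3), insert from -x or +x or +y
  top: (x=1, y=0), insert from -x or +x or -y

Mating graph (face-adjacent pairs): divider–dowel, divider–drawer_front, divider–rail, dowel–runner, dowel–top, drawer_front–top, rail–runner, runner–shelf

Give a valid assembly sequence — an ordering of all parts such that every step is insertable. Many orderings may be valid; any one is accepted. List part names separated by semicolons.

1. drawer_front@(0, 0) [+x clear] — {drawer_front}
2. divider@(0, 1) [-x clear] — {divider, drawer_front}
3. dowel@(1, 1) [+x clear] — {divider, dowel, drawer_front}
4. rail@(0, 2) [-x clear] — {divider, dowel, drawer_front, rail}
5. top@(1, 0) [+x clear] — {divider, dowel, drawer_front, rail, top}
6. runner@(1, 2) [+x clear] — {divider, dowel, drawer_front, rail, runner, top}
7. shelf@(1, 3) [-x clear] — {divider, dowel, drawer_front, rail, runner, shelf, top}

drawer_front; divider; dowel; rail; top; runner; shelf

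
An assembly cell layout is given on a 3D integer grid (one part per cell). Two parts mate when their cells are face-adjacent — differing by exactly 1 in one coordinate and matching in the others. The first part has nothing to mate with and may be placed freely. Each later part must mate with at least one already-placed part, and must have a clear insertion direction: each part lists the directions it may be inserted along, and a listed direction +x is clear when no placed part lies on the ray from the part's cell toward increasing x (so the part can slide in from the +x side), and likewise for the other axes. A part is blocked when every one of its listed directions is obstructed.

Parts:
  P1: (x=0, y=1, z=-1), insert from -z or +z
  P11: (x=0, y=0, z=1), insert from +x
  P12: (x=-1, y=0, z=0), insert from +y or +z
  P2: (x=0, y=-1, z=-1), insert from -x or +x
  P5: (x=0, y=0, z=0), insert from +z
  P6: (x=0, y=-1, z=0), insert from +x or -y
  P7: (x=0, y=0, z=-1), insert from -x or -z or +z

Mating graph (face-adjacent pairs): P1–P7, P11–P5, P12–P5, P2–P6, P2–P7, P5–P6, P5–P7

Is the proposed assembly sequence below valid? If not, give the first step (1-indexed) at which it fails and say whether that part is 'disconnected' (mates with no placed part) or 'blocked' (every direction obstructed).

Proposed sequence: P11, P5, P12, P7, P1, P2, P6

1. P11@(0, 0, 1) [+x clear] — {P11}
2. P5@(0, 0, 0) — +z all obstructed ⇒ blocked

Invalid at step 2 (blocked)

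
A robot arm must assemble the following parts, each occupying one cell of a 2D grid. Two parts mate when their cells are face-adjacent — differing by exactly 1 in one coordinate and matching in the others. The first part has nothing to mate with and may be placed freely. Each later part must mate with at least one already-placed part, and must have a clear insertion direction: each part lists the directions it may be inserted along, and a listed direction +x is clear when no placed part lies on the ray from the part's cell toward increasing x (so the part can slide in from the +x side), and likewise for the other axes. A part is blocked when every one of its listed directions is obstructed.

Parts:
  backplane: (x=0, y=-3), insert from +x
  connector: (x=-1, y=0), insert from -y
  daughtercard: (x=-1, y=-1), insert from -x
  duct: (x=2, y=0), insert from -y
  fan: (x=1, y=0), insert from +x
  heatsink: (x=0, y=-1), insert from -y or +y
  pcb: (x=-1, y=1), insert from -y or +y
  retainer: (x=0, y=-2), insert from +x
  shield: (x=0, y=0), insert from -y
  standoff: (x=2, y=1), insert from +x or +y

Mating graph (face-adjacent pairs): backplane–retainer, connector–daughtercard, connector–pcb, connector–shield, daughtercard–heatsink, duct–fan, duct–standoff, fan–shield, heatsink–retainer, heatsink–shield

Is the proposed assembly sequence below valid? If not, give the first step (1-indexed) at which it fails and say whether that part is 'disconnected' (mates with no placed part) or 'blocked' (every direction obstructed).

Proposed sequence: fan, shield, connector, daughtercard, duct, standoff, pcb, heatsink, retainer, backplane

Valid

1. fan@(1, 0) [+x clear] — {fan}
2. shield@(0, 0) [-y clear] — {fan, shield}
3. connector@(-1, 0) [-y clear] — {connector, fan, shield}
4. daughtercard@(-1, -1) [-x clear] — {connector, daughtercard, fan, shield}
5. duct@(2, 0) [-y clear] — {connector, daughtercard, duct, fan, shield}
6. standoff@(2, 1) [+x clear] — {connector, daughtercard, duct, fan, shield, standoff}
7. pcb@(-1, 1) [+y clear] — {connector, daughtercard, duct, fan, pcb, shield, standoff}
8. heatsink@(0, -1) [-y clear] — {connector, daughtercard, duct, fan, heatsink, pcb, shield, standoff}
9. retainer@(0, -2) [+x clear] — {connector, daughtercard, duct, fan, heatsink, pcb, retainer, shield, standoff}
10. backplane@(0, -3) [+x clear] — {backplane, connector, daughtercard, duct, fan, heatsink, pcb, retainer, shield, standoff}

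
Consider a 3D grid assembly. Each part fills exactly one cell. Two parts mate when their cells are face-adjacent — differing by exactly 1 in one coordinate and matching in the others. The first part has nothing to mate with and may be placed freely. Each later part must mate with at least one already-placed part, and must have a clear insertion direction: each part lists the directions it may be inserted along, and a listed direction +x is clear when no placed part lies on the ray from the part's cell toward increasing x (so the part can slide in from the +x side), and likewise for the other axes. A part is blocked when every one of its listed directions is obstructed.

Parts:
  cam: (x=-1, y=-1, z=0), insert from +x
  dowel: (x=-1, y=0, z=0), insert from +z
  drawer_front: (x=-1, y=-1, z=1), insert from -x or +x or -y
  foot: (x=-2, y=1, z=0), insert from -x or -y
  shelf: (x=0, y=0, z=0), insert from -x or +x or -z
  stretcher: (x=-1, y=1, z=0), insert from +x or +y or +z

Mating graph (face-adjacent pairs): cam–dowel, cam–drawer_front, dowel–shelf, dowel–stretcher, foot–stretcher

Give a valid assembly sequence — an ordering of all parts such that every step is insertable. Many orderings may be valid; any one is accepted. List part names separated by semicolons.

shelf; dowel; cam; stretcher; foot; drawer_front

1. shelf@(0, 0, 0) [-x clear] — {shelf}
2. dowel@(-1, 0, 0) [+z clear] — {dowel, shelf}
3. cam@(-1, -1, 0) [+x clear] — {cam, dowel, shelf}
4. stretcher@(-1, 1, 0) [+x clear] — {cam, dowel, shelf, stretcher}
5. foot@(-2, 1, 0) [-x clear] — {cam, dowel, foot, shelf, stretcher}
6. drawer_front@(-1, -1, 1) [-x clear] — {cam, dowel, drawer_front, foot, shelf, stretcher}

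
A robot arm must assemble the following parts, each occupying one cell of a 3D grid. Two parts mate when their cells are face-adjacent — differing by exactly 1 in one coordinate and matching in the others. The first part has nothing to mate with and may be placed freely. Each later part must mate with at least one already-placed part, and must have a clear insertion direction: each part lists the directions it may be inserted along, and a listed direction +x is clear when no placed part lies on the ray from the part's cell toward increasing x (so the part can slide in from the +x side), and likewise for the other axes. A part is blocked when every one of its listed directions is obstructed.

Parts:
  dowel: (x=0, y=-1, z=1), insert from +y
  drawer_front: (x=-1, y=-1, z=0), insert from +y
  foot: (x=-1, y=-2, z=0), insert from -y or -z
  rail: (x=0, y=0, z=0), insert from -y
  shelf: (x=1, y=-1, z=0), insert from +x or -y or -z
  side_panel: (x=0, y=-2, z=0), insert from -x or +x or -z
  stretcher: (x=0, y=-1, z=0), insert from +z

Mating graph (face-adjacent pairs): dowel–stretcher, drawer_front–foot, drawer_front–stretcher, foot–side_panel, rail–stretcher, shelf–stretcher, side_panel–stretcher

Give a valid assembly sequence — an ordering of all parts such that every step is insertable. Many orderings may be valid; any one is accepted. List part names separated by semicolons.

1. rail@(0, 0, 0) [-y clear] — {rail}
2. stretcher@(0, -1, 0) [+z clear] — {rail, stretcher}
3. dowel@(0, -1, 1) [+y clear] — {dowel, rail, stretcher}
4. shelf@(1, -1, 0) [+x clear] — {dowel, rail, shelf, stretcher}
5. drawer_front@(-1, -1, 0) [+y clear] — {dowel, drawer_front, rail, shelf, stretcher}
6. foot@(-1, -2, 0) [-y clear] — {dowel, drawer_front, foot, rail, shelf, stretcher}
7. side_panel@(0, -2, 0) [+x clear] — {dowel, drawer_front, foot, rail, shelf, side_panel, stretcher}

rail; stretcher; dowel; shelf; drawer_front; foot; side_panel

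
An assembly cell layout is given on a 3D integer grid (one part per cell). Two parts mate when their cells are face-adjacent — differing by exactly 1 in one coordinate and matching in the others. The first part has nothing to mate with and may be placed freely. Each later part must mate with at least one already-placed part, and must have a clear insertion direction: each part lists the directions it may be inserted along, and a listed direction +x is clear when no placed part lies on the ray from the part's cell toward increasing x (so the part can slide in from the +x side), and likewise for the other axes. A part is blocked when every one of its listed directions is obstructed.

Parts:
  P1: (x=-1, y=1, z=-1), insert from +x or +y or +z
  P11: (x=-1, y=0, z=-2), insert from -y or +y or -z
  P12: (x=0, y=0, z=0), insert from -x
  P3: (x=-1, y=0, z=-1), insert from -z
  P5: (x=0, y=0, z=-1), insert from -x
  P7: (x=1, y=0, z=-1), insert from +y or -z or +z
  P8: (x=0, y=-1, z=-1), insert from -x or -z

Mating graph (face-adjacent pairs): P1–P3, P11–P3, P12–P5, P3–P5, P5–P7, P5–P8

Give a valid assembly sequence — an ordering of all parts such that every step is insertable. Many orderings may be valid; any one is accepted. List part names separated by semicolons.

1. P12@(0, 0, 0) [-x clear] — {P12}
2. P5@(0, 0, -1) [-x clear] — {P12, P5}
3. P3@(-1, 0, -1) [-z clear] — {P12, P3, P5}
4. P11@(-1, 0, -2) [-y clear] — {P11, P12, P3, P5}
5. P1@(-1, 1, -1) [+x clear] — {P1, P11, P12, P3, P5}
6. P8@(0, -1, -1) [-x clear] — {P1, P11, P12, P3, P5, P8}
7. P7@(1, 0, -1) [+y clear] — {P1, P11, P12, P3, P5, P7, P8}

P12; P5; P3; P11; P1; P8; P7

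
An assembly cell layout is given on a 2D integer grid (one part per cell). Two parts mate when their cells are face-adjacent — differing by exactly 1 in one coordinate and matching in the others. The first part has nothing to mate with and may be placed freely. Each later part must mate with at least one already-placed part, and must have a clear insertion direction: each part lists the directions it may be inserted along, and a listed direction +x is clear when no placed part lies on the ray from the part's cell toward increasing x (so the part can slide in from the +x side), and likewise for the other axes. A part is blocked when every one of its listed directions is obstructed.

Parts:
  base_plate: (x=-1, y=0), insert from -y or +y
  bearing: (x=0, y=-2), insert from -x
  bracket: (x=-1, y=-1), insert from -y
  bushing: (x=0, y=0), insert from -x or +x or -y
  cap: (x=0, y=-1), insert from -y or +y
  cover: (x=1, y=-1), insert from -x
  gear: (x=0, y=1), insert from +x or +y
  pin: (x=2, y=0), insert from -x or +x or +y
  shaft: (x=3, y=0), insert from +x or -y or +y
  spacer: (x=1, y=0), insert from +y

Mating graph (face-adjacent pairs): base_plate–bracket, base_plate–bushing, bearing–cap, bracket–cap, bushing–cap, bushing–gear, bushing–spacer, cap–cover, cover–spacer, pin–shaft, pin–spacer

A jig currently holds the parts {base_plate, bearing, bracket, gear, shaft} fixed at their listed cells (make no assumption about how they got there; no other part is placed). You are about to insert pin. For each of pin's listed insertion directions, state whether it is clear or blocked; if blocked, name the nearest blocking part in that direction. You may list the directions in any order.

+x: blocked by shaft; +y: clear; -x: blocked by base_plate

-x: nearest on ray is base_plate@(-1, 0) ⇒ blocked
+x: nearest on ray is shaft@(3, 0) ⇒ blocked
+y: ray from pin(2, 0) has no placed part ⇒ clear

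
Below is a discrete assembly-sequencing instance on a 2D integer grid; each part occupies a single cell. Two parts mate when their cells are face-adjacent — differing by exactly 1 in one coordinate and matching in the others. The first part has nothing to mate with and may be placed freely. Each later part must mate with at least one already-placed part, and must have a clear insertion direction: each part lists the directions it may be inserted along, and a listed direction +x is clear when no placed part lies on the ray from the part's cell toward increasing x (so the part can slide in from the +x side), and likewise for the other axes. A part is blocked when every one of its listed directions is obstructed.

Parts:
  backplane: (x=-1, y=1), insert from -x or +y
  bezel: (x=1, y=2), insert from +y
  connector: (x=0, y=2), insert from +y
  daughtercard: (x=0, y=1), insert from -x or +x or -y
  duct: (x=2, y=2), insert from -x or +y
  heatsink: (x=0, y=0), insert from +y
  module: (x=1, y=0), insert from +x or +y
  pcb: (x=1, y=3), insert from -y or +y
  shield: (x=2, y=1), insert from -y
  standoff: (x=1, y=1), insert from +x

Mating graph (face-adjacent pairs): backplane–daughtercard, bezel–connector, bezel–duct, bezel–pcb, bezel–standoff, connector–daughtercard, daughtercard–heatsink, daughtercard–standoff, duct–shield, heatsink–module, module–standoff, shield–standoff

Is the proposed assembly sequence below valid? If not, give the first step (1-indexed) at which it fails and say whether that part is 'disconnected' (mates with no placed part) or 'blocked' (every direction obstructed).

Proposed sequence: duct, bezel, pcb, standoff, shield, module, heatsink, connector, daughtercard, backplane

1. duct@(2, 2) [-x clear] — {duct}
2. bezel@(1, 2) [+y clear] — {bezel, duct}
3. pcb@(1, 3) [+y clear] — {bezel, duct, pcb}
4. standoff@(1, 1) [+x clear] — {bezel, duct, pcb, standoff}
5. shield@(2, 1) [-y clear] — {bezel, duct, pcb, shield, standoff}
6. module@(1, 0) [+x clear] — {bezel, duct, module, pcb, shield, standoff}
7. heatsink@(0, 0) [+y clear] — {bezel, duct, heatsink, module, pcb, shield, standoff}
8. connector@(0, 2) [+y clear] — {bezel, connector, duct, heatsink, module, pcb, shield, standoff}
9. daughtercard@(0, 1) [-x clear] — {bezel, connector, daughtercard, duct, heatsink, module, pcb, shield, standoff}
10. backplane@(-1, 1) [-x clear] — {backplane, bezel, connector, daughtercard, duct, heatsink, module, pcb, shield, standoff}

Valid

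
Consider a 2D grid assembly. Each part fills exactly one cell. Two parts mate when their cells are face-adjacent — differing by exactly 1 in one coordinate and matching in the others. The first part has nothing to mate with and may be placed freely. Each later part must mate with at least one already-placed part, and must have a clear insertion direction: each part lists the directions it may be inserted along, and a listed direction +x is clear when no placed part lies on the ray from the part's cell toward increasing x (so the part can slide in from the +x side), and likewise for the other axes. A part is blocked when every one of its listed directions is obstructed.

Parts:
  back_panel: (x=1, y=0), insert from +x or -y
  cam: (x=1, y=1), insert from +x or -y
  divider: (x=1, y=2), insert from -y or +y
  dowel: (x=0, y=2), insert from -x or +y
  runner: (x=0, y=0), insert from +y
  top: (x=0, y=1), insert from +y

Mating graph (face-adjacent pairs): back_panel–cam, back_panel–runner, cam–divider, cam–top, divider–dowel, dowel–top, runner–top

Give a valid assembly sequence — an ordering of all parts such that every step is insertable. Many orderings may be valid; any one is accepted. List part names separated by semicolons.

cam; divider; back_panel; runner; top; dowel

1. cam@(1, 1) [+x clear] — {cam}
2. divider@(1, 2) [+y clear] — {cam, divider}
3. back_panel@(1, 0) [+x clear] — {back_panel, cam, divider}
4. runner@(0, 0) [+y clear] — {back_panel, cam, divider, runner}
5. top@(0, 1) [+y clear] — {back_panel, cam, divider, runner, top}
6. dowel@(0, 2) [-x clear] — {back_panel, cam, divider, dowel, runner, top}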